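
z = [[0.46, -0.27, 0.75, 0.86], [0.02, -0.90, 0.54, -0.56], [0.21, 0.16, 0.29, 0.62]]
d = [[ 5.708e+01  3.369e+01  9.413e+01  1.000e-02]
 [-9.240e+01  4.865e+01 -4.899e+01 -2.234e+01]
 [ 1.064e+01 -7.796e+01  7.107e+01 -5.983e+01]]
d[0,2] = 94.13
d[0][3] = 0.01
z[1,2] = 0.537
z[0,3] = 0.863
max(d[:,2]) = 94.13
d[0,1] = 33.69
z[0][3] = 0.863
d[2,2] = 71.07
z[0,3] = 0.863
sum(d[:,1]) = 4.38000000000001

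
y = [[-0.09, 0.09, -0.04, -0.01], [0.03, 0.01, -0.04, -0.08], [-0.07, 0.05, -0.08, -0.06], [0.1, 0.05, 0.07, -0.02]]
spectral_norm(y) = 0.20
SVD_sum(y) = [[-0.09, 0.04, -0.07, -0.03],[-0.02, 0.01, -0.01, -0.01],[-0.09, 0.04, -0.07, -0.03],[0.07, -0.03, 0.05, 0.02]] + [[0.01, 0.01, -0.00, -0.01],[0.04, 0.04, -0.0, -0.05],[0.02, 0.02, -0.00, -0.02],[0.04, 0.05, -0.0, -0.06]] + [[-0.01, 0.04, 0.03, 0.03], [0.01, -0.04, -0.03, -0.02], [0.00, -0.01, -0.01, -0.01], [-0.01, 0.03, 0.02, 0.02]] + [[-0.00,-0.00,0.0,-0.0], [-0.00,-0.00,0.00,-0.00], [0.0,0.00,-0.0,0.00], [0.0,0.0,-0.00,0.00]]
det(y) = 0.00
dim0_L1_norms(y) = [0.29, 0.2, 0.23, 0.17]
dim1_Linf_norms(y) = [0.09, 0.08, 0.08, 0.1]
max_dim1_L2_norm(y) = 0.13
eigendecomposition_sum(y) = [[-0.09-0.00j, (0.06-0j), -0.03-0.00j, (0.01-0j)],  [(0.04+0j), -0.03+0.00j, (0.02+0j), (-0.01+0j)],  [(-0.05-0j), 0.03-0.00j, -0.02-0.00j, 0.01-0.00j],  [0.08+0.00j, -0.05+0.00j, (0.03+0j), (-0.01+0j)]] + [[-0.00+0.00j, (-0+0j), 0j, -0j], [(-0+0j), -0.00+0.00j, 0j, -0j], [-0j, -0j, (-0-0j), (-0+0j)], [-0.00+0.00j, (-0+0j), 0j, 0.00-0.00j]] + [[(-0+0j),(0.02+0j),-0.00+0.01j,-0.01+0.01j], [-0.01+0.01j,(0.02+0.03j),-0.03+0.01j,(-0.04-0j)], [(-0.01+0j),0.01+0.04j,-0.03+0.00j,(-0.03-0.01j)], [0.01+0.01j,(0.05-0.03j),(0.02+0.04j),(-0+0.05j)]] + [[-0.00-0.00j,(0.02-0j),-0.00-0.01j,(-0.01-0.01j)], [-0.01-0.01j,(0.02-0.03j),-0.03-0.01j,-0.04+0.00j], [-0.01-0.00j,(0.01-0.04j),(-0.03-0j),-0.03+0.01j], [0.01-0.01j,(0.05+0.03j),0.02-0.04j,(-0-0.05j)]]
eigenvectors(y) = [[-0.64+0.00j, (0.46+0j), -0.15-0.14j, -0.15+0.14j], [0.32+0.00j, 0.22+0.00j, 0.02-0.48j, (0.02+0.48j)], [-0.38+0.00j, (-0.67+0j), (0.15-0.45j), 0.15+0.45j], [0.58+0.00j, 0.54+0.00j, -0.71+0.00j, (-0.71-0j)]]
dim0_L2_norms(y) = [0.15, 0.11, 0.12, 0.1]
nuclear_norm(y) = 0.41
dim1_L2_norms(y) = [0.13, 0.09, 0.13, 0.13]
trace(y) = -0.18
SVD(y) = [[-0.61, -0.12, 0.64, -0.45], [-0.11, -0.62, -0.58, -0.52], [-0.64, -0.30, -0.17, 0.69], [0.46, -0.72, 0.47, 0.23]] @ diag([0.19704776591562978, 0.12209287822643676, 0.09146304415590045, 0.00013633700696624553]) @ [[0.72, -0.33, 0.57, 0.22], [-0.48, -0.55, 0.02, 0.68], [-0.18, 0.73, 0.48, 0.45], [0.46, 0.22, -0.67, 0.54]]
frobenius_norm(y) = 0.25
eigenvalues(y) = [(-0.15+0j), (-0+0j), (-0.02+0.1j), (-0.02-0.1j)]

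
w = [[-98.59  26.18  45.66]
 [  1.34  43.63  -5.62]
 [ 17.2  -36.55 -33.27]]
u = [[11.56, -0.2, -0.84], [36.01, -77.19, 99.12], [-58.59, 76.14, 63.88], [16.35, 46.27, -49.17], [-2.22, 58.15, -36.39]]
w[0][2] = 45.66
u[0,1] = -0.2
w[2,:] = [17.2, -36.55, -33.27]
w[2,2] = -33.27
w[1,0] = 1.34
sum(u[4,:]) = 19.54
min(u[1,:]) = -77.19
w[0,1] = 26.18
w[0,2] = 45.66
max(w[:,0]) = 17.2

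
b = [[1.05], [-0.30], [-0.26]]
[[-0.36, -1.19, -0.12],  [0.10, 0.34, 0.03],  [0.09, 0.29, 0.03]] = b @ [[-0.34, -1.13, -0.11]]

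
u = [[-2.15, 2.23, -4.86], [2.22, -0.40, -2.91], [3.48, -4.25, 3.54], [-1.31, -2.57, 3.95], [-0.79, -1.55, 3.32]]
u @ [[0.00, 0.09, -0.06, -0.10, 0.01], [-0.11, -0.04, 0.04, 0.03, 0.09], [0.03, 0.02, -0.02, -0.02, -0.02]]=[[-0.39, -0.38, 0.32, 0.38, 0.28], [-0.04, 0.16, -0.09, -0.18, 0.04], [0.57, 0.55, -0.45, -0.55, -0.42], [0.4, 0.06, -0.1, -0.03, -0.32], [0.27, 0.06, -0.08, -0.03, -0.21]]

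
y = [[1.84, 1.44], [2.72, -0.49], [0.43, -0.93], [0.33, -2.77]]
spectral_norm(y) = 3.33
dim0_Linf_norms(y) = [2.72, 2.77]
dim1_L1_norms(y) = [3.28, 3.21, 1.36, 3.1]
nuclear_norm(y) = 6.62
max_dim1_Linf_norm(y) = 2.77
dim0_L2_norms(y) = [3.33, 3.29]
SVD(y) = [[-0.56, 0.43], [-0.82, -0.16], [-0.13, -0.28], [-0.09, -0.84]] @ diag([3.3283381196890796, 3.2941562441730903]) @ [[-1.00, -0.01], [-0.01, 1.0]]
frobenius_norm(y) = 4.68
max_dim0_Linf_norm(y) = 2.77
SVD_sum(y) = [[1.86, 0.02], [2.71, 0.03], [0.42, 0.01], [0.3, 0.0]] + [[-0.02, 1.42], [0.01, -0.52], [0.01, -0.94], [0.03, -2.77]]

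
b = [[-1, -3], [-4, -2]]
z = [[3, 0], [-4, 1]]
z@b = [[-3, -9], [0, 10]]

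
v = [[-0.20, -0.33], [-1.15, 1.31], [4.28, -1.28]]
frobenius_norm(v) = 4.81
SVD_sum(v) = [[-0.07,0.03], [-1.44,0.53], [4.18,-1.54]] + [[-0.13, -0.36], [0.29, 0.78], [0.1, 0.26]]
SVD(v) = [[-0.02, 0.4], [-0.32, -0.87], [0.95, -0.29]] @ diag([4.715035436367523, 0.9553747085822013]) @ [[0.94, -0.35], [-0.35, -0.94]]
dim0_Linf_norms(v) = [4.28, 1.31]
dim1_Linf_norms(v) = [0.33, 1.31, 4.28]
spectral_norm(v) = 4.72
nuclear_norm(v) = 5.67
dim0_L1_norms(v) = [5.63, 2.92]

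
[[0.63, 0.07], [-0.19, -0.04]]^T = [[0.63,-0.19], [0.07,-0.04]]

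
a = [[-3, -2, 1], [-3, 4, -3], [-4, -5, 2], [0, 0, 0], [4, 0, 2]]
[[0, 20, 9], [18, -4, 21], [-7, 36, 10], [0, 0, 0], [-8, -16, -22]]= a @[[-2, -4, -4], [3, -4, 0], [0, 0, -3]]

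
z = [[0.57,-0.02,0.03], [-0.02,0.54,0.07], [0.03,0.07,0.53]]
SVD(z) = [[0.21, -0.93, -0.29], [0.68, 0.35, -0.64], [0.7, -0.07, 0.71]] @ diag([0.6064059568547919, 0.5796996943234305, 0.45389434882177754]) @ [[0.21, 0.68, 0.7], [-0.93, 0.35, -0.07], [-0.29, -0.64, 0.71]]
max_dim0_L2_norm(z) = 0.57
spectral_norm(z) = 0.61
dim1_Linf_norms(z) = [0.57, 0.54, 0.53]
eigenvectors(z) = [[-0.29, -0.93, 0.21], [-0.64, 0.35, 0.68], [0.71, -0.07, 0.7]]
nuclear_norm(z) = 1.64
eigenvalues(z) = [0.45, 0.58, 0.61]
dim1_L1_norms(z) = [0.62, 0.63, 0.63]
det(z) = 0.16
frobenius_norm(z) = 0.95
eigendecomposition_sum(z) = [[0.04, 0.09, -0.09], [0.09, 0.19, -0.21], [-0.09, -0.21, 0.23]] + [[0.51, -0.19, 0.04], [-0.19, 0.07, -0.01], [0.04, -0.01, 0.0]] + [[0.03,0.09,0.09], [0.09,0.28,0.29], [0.09,0.29,0.30]]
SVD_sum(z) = [[0.03, 0.09, 0.09], [0.09, 0.28, 0.29], [0.09, 0.29, 0.30]] + [[0.51,-0.19,0.04], [-0.19,0.07,-0.01], [0.04,-0.01,0.00]] + [[0.04,0.09,-0.09], [0.09,0.19,-0.21], [-0.09,-0.21,0.23]]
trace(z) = 1.64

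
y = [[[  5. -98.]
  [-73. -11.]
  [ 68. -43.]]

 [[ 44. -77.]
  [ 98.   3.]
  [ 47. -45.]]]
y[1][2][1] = -45.0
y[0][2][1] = -43.0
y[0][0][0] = 5.0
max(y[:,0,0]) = 44.0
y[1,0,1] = -77.0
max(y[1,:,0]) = 98.0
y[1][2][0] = 47.0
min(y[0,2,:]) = -43.0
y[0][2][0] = 68.0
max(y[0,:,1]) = -11.0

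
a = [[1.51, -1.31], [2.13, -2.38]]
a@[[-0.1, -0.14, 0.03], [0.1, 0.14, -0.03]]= [[-0.28, -0.39, 0.08], [-0.45, -0.63, 0.14]]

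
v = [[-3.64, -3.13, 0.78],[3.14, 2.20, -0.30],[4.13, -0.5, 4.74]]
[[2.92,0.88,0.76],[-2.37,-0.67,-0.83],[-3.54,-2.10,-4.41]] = v @ [[-0.33,0.19,-0.14], [-0.68,-0.67,-0.29], [-0.53,-0.68,-0.84]]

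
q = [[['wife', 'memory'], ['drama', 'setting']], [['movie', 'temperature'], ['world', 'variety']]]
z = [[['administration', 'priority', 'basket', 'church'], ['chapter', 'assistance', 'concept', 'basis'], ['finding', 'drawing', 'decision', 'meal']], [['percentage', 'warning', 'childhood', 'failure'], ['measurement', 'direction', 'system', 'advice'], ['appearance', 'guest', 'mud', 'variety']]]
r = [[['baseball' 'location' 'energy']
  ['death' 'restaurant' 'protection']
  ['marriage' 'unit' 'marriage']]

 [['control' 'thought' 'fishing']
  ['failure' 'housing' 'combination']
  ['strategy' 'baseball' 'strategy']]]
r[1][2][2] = 'strategy'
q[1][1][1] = 'variety'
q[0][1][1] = 'setting'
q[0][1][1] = 'setting'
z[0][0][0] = 'administration'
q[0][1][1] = 'setting'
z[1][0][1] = 'warning'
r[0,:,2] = ['energy', 'protection', 'marriage']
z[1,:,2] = ['childhood', 'system', 'mud']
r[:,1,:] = [['death', 'restaurant', 'protection'], ['failure', 'housing', 'combination']]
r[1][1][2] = 'combination'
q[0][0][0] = 'wife'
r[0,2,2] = 'marriage'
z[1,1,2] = 'system'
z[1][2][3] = 'variety'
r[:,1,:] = [['death', 'restaurant', 'protection'], ['failure', 'housing', 'combination']]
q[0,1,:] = ['drama', 'setting']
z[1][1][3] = 'advice'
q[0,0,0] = 'wife'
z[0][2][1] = 'drawing'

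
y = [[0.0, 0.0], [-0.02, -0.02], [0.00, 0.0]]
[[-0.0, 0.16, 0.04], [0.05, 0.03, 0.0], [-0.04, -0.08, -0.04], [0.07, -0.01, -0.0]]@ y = [[-0.00,-0.0], [-0.0,-0.0], [0.0,0.00], [0.00,0.00]]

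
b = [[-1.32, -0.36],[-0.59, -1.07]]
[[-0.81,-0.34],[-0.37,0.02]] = b @[[0.61, 0.31], [0.01, -0.19]]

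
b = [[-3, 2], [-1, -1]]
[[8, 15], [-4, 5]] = b@[[0, -5], [4, 0]]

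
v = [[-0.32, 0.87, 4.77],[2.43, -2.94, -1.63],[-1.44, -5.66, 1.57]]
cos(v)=[[-0.51,6.84,-12.34], [-3.95,-1.78,-0.34], [7.93,11.12,-7.68]]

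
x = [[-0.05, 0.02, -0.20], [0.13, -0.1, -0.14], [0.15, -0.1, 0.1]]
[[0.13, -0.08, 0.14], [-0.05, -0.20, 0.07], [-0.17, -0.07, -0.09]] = x @ [[-0.26, -0.79, -0.56], [0.83, 0.12, -0.54], [-0.49, 0.61, -0.62]]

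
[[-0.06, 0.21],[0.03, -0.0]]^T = [[-0.06, 0.03], [0.21, -0.0]]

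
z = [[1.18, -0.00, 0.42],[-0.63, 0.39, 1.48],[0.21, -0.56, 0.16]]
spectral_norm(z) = 1.66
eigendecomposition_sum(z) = [[1.20+0.00j, (-0.15+0j), 0.25-0.00j], [(-0.26-0j), 0.03-0.00j, -0.05+0.00j], [0.35+0.00j, (-0.04+0j), 0.07-0.00j]] + [[-0.01+0.04j, 0.08+0.04j, (0.09-0.11j)], [(-0.18+0.14j), (0.18+0.43j), (0.77-0.16j)], [(-0.07-0.11j), (-0.26+0.08j), 0.04+0.45j]] + [[-0.01-0.04j, 0.08-0.04j, 0.09+0.11j], [-0.18-0.14j, 0.18-0.43j, (0.77+0.16j)], [(-0.07+0.11j), -0.26-0.08j, 0.04-0.45j]]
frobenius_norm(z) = 2.17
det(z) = 1.17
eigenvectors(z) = [[(0.94+0j), (-0.12+0.1j), -0.12-0.10j], [-0.21+0.00j, -0.86+0.00j, (-0.86-0j)], [0.27+0.00j, 0.05-0.49j, (0.05+0.49j)]]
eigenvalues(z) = [(1.3+0j), (0.21+0.92j), (0.21-0.92j)]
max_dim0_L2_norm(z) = 1.55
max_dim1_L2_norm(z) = 1.66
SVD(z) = [[-0.12, -0.96, -0.24],[0.99, -0.13, 0.03],[-0.06, -0.23, 0.97]] @ diag([1.6616683063100772, 1.2760380530232505, 0.5496228953029823]) @ [[-0.47, 0.25, 0.85], [-0.87, 0.06, -0.50], [-0.18, -0.97, 0.19]]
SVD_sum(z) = [[0.09, -0.05, -0.17], [-0.77, 0.42, 1.39], [0.05, -0.03, -0.09]] + [[1.07, -0.08, 0.61], [0.14, -0.01, 0.08], [0.26, -0.02, 0.15]] + [[0.02, 0.13, -0.02],[-0.00, -0.02, 0.0],[-0.10, -0.51, 0.1]]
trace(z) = 1.73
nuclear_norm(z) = 3.49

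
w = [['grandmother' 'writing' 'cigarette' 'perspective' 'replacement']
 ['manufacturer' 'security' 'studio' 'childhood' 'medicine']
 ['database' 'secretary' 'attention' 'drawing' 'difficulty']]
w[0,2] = 'cigarette'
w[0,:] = ['grandmother', 'writing', 'cigarette', 'perspective', 'replacement']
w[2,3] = 'drawing'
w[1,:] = ['manufacturer', 'security', 'studio', 'childhood', 'medicine']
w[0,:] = ['grandmother', 'writing', 'cigarette', 'perspective', 'replacement']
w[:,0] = ['grandmother', 'manufacturer', 'database']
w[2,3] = 'drawing'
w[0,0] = 'grandmother'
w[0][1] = 'writing'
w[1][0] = 'manufacturer'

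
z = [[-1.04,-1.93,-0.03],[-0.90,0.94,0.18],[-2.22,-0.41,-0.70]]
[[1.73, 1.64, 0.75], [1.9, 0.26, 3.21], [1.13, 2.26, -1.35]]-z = [[2.77, 3.57, 0.78],[2.80, -0.68, 3.03],[3.35, 2.67, -0.65]]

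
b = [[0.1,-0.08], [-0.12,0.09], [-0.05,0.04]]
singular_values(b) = [0.21, 0.0]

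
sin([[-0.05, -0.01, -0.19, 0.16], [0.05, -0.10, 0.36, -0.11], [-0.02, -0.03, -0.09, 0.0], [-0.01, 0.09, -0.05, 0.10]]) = [[-0.05, -0.01, -0.19, 0.16], [0.05, -0.1, 0.36, -0.11], [-0.02, -0.03, -0.09, 0.00], [-0.01, 0.09, -0.05, 0.1]]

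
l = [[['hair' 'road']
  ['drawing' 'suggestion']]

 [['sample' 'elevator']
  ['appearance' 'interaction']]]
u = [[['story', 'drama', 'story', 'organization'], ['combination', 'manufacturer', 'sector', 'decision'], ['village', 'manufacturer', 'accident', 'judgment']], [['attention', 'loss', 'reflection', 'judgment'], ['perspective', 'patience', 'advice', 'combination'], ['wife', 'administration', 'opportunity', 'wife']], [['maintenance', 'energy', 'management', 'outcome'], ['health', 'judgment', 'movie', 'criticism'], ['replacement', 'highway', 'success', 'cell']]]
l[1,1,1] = 'interaction'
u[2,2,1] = 'highway'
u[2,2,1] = 'highway'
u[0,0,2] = 'story'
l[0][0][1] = 'road'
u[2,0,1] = 'energy'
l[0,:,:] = [['hair', 'road'], ['drawing', 'suggestion']]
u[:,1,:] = [['combination', 'manufacturer', 'sector', 'decision'], ['perspective', 'patience', 'advice', 'combination'], ['health', 'judgment', 'movie', 'criticism']]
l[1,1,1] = 'interaction'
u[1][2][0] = 'wife'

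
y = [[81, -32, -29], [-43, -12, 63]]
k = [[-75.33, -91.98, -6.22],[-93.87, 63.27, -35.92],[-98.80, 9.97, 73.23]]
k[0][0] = -75.33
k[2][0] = -98.8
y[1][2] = 63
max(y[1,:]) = 63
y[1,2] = 63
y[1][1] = -12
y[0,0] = 81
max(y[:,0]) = 81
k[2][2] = 73.23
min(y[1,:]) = -43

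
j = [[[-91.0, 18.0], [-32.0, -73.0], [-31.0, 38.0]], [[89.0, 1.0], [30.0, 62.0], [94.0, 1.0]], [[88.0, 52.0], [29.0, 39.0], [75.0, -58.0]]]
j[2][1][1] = 39.0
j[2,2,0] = 75.0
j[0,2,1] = 38.0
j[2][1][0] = 29.0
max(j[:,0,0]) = 89.0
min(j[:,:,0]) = -91.0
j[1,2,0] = 94.0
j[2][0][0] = 88.0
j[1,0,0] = 89.0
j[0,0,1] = 18.0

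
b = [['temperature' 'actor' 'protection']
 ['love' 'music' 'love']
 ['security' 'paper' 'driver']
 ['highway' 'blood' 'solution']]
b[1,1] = 'music'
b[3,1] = 'blood'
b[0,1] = 'actor'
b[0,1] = 'actor'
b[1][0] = 'love'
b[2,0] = 'security'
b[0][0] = 'temperature'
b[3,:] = ['highway', 'blood', 'solution']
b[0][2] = 'protection'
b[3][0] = 'highway'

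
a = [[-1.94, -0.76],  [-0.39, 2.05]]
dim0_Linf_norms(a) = [1.94, 2.05]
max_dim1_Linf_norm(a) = 2.05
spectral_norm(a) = 2.27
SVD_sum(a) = [[-0.77,-1.40], [0.77,1.41]] + [[-1.17, 0.64], [-1.16, 0.64]]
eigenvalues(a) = [-2.01, 2.12]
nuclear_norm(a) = 4.15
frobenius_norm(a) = 2.95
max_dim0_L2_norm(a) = 2.19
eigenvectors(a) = [[-1.00, 0.18], [-0.10, -0.98]]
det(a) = -4.27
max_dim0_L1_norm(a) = 2.81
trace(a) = 0.11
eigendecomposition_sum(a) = [[-1.98, -0.37],  [-0.19, -0.04]] + [[0.04, -0.39],[-0.20, 2.09]]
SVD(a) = [[-0.7,0.71], [0.71,0.7]] @ diag([2.269213080948538, 1.8832078996361616]) @ [[0.48, 0.88], [-0.88, 0.48]]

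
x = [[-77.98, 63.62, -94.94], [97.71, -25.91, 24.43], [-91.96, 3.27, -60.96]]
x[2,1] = 3.27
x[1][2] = 24.43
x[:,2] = [-94.94, 24.43, -60.96]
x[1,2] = 24.43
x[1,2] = 24.43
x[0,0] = -77.98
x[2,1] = 3.27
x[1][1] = -25.91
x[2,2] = -60.96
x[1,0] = 97.71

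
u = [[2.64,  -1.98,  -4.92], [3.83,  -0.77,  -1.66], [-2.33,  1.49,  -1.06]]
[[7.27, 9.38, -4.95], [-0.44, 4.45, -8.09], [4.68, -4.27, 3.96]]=u @ [[-0.98, 0.34, -2.21], [0.14, -2.77, -0.72], [-2.06, -0.61, 0.11]]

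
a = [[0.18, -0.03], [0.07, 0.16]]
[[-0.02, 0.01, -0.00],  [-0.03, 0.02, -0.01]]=a @ [[-0.12, 0.06, -0.03], [-0.16, 0.07, -0.04]]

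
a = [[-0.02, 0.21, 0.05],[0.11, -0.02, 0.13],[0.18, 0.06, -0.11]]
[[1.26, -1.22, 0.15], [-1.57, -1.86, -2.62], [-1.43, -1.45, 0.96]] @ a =[[-0.13, 0.30, -0.11],[-0.64, -0.45, -0.03],[0.04, -0.21, -0.37]]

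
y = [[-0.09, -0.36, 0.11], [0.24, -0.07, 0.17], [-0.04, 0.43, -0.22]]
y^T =[[-0.09,0.24,-0.04], [-0.36,-0.07,0.43], [0.11,0.17,-0.22]]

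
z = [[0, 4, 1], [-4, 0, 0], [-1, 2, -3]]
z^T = [[0, -4, -1], [4, 0, 2], [1, 0, -3]]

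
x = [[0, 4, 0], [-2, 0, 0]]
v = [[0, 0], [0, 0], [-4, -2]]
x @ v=[[0, 0], [0, 0]]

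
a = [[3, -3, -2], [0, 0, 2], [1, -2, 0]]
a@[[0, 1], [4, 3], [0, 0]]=[[-12, -6], [0, 0], [-8, -5]]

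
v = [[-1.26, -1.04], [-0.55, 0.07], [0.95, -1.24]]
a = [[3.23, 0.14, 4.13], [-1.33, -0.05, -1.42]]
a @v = [[-0.22, -8.47], [0.35, 3.14]]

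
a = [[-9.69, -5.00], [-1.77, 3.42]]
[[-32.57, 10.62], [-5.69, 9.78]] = a @ [[3.33, -2.03], [0.06, 1.81]]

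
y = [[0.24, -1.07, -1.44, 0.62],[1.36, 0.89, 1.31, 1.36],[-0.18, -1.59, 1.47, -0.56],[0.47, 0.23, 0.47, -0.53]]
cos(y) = [[1.96, -0.13, 2.02, 0.89], [-1.49, 2.21, -1.41, -0.67], [1.12, 2.25, 1.04, 1.32], [-0.17, 0.66, -0.15, 0.65]]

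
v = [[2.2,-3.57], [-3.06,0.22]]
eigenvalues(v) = [4.66, -2.24]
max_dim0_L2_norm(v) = 3.77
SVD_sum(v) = [[2.97, -2.73], [-1.77, 1.63]] + [[-0.77, -0.84], [-1.29, -1.41]]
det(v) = -10.44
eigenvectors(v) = [[0.82,0.63], [-0.57,0.78]]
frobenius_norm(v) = 5.20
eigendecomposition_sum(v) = [[3.0, -2.41], [-2.07, 1.66]] + [[-0.8,-1.16], [-0.99,-1.44]]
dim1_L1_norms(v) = [5.77, 3.28]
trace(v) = 2.42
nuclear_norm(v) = 6.92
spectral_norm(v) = 4.70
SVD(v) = [[-0.86,0.51],[0.51,0.86]] @ diag([4.696249166469181, 2.2230932878396104]) @ [[-0.74, 0.68], [-0.68, -0.74]]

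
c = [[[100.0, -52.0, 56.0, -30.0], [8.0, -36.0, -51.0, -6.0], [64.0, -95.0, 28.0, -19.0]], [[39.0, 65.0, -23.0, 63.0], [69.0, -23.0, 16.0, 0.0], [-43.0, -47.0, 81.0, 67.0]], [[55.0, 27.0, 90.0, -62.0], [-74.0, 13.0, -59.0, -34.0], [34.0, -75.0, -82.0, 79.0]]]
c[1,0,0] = 39.0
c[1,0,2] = -23.0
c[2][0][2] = 90.0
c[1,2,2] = 81.0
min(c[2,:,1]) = -75.0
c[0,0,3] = -30.0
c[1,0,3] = 63.0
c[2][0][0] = 55.0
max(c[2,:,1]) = 27.0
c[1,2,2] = 81.0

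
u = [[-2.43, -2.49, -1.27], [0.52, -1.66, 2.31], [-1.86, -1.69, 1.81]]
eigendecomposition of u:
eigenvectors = [[(-0.76+0j), (-0.76-0j), (-0.46+0j)], [0.24+0.52j, (0.24-0.52j), 0.43+0.00j], [-0.29+0.08j, -0.29-0.08j, (0.78+0j)]]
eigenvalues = [(-2.14+1.85j), (-2.14-1.85j), (1.99+0j)]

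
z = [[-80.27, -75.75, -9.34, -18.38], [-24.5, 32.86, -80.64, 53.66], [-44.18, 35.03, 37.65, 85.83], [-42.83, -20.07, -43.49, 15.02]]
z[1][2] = -80.64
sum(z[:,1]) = -27.93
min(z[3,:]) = -43.49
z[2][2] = 37.65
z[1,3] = 53.66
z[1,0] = -24.5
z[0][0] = -80.27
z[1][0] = -24.5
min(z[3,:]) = -43.49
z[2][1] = 35.03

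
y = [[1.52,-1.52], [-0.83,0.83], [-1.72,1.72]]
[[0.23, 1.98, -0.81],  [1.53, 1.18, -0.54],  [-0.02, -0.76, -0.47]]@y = [[0.10, -0.10], [2.28, -2.28], [1.41, -1.41]]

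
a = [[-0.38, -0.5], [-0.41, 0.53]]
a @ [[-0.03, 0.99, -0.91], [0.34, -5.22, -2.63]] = [[-0.16, 2.23, 1.66], [0.19, -3.17, -1.02]]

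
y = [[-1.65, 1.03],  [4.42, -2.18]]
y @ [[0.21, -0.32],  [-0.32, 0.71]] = [[-0.68, 1.26], [1.63, -2.96]]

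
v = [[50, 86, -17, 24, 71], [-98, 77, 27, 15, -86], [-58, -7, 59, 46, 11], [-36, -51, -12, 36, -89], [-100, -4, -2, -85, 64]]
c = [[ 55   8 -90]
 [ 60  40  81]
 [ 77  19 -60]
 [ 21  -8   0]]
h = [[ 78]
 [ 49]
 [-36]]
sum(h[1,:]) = 49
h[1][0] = 49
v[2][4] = 11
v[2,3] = 46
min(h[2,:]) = -36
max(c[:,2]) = 81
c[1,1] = 40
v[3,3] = 36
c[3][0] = 21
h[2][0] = -36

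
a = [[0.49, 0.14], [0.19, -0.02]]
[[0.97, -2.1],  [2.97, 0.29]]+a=[[1.46, -1.96],[3.16, 0.27]]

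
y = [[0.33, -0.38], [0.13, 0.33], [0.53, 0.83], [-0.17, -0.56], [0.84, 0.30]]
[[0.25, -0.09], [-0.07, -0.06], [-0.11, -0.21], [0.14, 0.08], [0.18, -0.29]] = y @ [[0.34, -0.33], [-0.35, -0.04]]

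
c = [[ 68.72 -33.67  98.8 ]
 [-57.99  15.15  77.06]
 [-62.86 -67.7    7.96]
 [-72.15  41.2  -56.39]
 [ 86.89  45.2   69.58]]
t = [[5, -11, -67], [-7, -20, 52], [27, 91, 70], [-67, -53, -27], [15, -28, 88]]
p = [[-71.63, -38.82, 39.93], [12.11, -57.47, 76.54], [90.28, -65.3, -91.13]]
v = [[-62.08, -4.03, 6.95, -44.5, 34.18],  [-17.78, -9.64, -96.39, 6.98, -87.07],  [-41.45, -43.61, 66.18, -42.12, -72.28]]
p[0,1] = -38.82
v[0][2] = 6.95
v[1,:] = [-17.78, -9.64, -96.39, 6.98, -87.07]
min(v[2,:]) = -72.28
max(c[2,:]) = 7.96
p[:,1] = [-38.82, -57.47, -65.3]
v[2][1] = -43.61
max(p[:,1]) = -38.82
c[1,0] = -57.99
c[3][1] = 41.2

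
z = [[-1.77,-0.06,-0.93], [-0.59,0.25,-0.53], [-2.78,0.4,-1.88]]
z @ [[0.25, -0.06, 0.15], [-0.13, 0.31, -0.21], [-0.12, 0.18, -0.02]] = [[-0.32, -0.08, -0.23], [-0.12, 0.02, -0.13], [-0.52, -0.05, -0.46]]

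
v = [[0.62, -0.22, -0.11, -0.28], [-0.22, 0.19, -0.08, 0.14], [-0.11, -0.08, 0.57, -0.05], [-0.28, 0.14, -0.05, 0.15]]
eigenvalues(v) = [0.86, 0.0, 0.07, 0.6]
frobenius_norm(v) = 1.05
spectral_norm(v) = 0.86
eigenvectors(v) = [[-0.84, 0.36, 0.4, 0.00],[0.34, -0.20, 0.89, 0.25],[0.16, 0.12, 0.23, -0.95],[0.39, 0.90, 0.01, 0.18]]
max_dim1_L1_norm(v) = 1.23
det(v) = 0.00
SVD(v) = [[-0.84, -0.00, -0.40, 0.36], [0.34, -0.25, -0.89, -0.20], [0.16, 0.95, -0.23, 0.12], [0.39, -0.18, -0.01, 0.9]] @ diag([0.858664986256368, 0.6004260155663158, 0.0698710517723169, 0.0010379464049990726]) @ [[-0.84, 0.34, 0.16, 0.39], [-0.00, -0.25, 0.95, -0.18], [-0.40, -0.89, -0.23, -0.01], [0.36, -0.2, 0.12, 0.90]]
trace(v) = 1.53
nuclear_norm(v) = 1.53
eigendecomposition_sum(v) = [[0.61,  -0.25,  -0.12,  -0.28],  [-0.25,  0.1,  0.05,  0.11],  [-0.12,  0.05,  0.02,  0.05],  [-0.28,  0.11,  0.05,  0.13]] + [[0.0,-0.00,0.0,0.00], [-0.0,0.0,-0.00,-0.0], [0.0,-0.0,0.0,0.0], [0.0,-0.00,0.0,0.0]] + [[0.01, 0.02, 0.01, 0.00], [0.02, 0.05, 0.01, 0.0], [0.01, 0.01, 0.0, 0.00], [0.0, 0.0, 0.0, 0.0]] + [[0.0,0.0,-0.0,0.0], [0.00,0.04,-0.14,0.03], [-0.00,-0.14,0.54,-0.10], [0.0,0.03,-0.1,0.02]]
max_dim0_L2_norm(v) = 0.72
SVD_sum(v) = [[0.61,  -0.25,  -0.12,  -0.28], [-0.25,  0.10,  0.05,  0.11], [-0.12,  0.05,  0.02,  0.05], [-0.28,  0.11,  0.05,  0.13]] + [[0.0, 0.00, -0.00, 0.00], [0.00, 0.04, -0.14, 0.03], [-0.00, -0.14, 0.54, -0.10], [0.00, 0.03, -0.1, 0.02]] + [[0.01, 0.02, 0.01, 0.00],[0.02, 0.05, 0.01, 0.0],[0.01, 0.01, 0.0, 0.0],[0.00, 0.00, 0.0, 0.0]] + [[0.00, -0.00, 0.0, 0.00], [-0.0, 0.00, -0.0, -0.00], [0.00, -0.0, 0.0, 0.00], [0.0, -0.0, 0.00, 0.00]]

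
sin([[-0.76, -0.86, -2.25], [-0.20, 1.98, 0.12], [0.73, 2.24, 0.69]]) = [[-1.09, 0.61, -2.54], [-0.18, 0.63, -0.06], [0.95, 1.13, 0.54]]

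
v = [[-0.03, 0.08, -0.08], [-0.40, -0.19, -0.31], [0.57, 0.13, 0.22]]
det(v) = -0.012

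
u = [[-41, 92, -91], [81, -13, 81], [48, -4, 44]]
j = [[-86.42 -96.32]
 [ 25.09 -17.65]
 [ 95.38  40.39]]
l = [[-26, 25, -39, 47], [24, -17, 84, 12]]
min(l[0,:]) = -39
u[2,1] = -4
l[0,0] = -26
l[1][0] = 24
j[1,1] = -17.65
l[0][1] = 25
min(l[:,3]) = 12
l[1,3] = 12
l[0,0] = -26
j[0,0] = -86.42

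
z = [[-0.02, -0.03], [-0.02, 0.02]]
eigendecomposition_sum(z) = [[-0.03, -0.02], [-0.01, -0.01]] + [[0.01, -0.02], [-0.01, 0.03]]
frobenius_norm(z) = 0.05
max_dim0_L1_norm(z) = 0.05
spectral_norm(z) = 0.04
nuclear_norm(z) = 0.06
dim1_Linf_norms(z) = [0.03, 0.02]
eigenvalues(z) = [-0.03, 0.03]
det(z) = -0.00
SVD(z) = [[-0.94, 0.33],[0.33, 0.94]] @ diag([0.03701562118716424, 0.027015621187164246]) @ [[0.33,  0.94], [-0.94,  0.33]]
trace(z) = 0.00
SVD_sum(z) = [[-0.01,  -0.03], [0.00,  0.01]] + [[-0.01, 0.00], [-0.02, 0.01]]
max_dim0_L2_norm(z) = 0.04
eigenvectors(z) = [[-0.93, 0.50], [-0.36, -0.86]]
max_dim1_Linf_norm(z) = 0.03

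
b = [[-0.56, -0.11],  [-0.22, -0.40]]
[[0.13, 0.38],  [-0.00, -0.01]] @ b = [[-0.16, -0.17], [0.00, 0.0]]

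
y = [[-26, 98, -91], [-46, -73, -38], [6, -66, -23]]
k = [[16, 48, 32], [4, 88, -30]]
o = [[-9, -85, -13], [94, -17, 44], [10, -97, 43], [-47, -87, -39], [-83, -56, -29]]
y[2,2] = -23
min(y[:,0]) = -46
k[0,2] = 32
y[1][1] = -73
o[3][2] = -39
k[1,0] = 4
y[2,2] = -23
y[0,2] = -91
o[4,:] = [-83, -56, -29]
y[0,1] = 98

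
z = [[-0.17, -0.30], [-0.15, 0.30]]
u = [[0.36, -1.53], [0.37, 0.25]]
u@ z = [[0.17, -0.57], [-0.10, -0.04]]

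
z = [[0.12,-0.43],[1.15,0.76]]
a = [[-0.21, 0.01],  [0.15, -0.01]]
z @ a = [[-0.09,0.01], [-0.13,0.00]]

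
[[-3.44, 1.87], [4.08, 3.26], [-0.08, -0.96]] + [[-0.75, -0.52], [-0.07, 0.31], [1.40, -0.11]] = [[-4.19, 1.35], [4.01, 3.57], [1.32, -1.07]]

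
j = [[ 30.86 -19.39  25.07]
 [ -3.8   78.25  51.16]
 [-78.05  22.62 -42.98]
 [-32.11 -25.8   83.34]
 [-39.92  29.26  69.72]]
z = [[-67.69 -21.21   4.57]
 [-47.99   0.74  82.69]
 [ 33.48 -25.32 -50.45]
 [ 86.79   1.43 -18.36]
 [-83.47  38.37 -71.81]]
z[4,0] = -83.47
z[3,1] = 1.43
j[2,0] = -78.05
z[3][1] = 1.43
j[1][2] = 51.16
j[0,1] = -19.39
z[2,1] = -25.32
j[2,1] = 22.62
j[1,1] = 78.25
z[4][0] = -83.47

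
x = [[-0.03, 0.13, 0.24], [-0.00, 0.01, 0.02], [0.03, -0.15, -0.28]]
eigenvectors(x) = [[-0.66, -0.74, 0.29],[-0.05, 0.56, 0.86],[0.75, -0.38, -0.43]]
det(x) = 0.00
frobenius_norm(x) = 0.42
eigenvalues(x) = [-0.3, -0.0, 0.0]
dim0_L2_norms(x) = [0.04, 0.2, 0.37]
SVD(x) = [[-0.65,0.64,0.41], [-0.05,-0.57,0.82], [0.76,0.51,0.41]] @ diag([0.42152515194350404, 0.00406771176534215, 1.3338694372118874e-17]) @ [[0.1,-0.47,-0.88], [-0.95,0.21,-0.22], [0.29,0.86,-0.43]]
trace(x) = -0.30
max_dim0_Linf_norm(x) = 0.28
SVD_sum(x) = [[-0.03, 0.13, 0.24], [-0.00, 0.01, 0.02], [0.03, -0.15, -0.28]] + [[-0.0, 0.0, -0.00], [0.00, -0.00, 0.00], [-0.0, 0.0, -0.0]] + [[0.00, 0.0, -0.00], [0.00, 0.0, -0.00], [0.0, 0.00, -0.00]]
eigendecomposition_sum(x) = [[-0.03, 0.13, 0.24], [-0.00, 0.01, 0.02], [0.03, -0.15, -0.28]] + [[-0.0, -0.00, -0.0],[0.0, 0.00, 0.00],[-0.00, -0.0, -0.00]] + [[0.00, 0.00, 0.0], [0.0, 0.00, 0.00], [-0.0, -0.00, -0.0]]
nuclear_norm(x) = 0.43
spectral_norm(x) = 0.42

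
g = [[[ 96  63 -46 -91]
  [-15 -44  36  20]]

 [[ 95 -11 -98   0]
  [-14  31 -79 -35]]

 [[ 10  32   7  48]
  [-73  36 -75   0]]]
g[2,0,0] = 10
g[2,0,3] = 48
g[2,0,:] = [10, 32, 7, 48]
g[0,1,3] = 20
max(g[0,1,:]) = 36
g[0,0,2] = -46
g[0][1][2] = 36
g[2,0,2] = 7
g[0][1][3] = 20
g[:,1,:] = [[-15, -44, 36, 20], [-14, 31, -79, -35], [-73, 36, -75, 0]]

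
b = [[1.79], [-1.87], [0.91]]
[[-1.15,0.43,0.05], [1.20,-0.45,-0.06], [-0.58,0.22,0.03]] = b@[[-0.64,  0.24,  0.03]]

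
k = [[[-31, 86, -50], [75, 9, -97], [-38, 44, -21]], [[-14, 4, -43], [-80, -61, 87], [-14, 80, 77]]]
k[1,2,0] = -14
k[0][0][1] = 86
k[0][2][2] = -21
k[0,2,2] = -21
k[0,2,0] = -38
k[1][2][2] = 77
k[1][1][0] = -80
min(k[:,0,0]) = -31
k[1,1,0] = -80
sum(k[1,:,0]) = -108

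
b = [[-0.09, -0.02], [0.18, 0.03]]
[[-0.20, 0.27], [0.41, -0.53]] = b @ [[2.55, -2.92], [-1.69, -0.15]]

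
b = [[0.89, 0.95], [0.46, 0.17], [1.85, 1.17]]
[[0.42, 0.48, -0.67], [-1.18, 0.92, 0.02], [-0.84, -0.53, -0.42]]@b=[[-0.64, -0.3], [-0.59, -0.94], [-1.77, -1.38]]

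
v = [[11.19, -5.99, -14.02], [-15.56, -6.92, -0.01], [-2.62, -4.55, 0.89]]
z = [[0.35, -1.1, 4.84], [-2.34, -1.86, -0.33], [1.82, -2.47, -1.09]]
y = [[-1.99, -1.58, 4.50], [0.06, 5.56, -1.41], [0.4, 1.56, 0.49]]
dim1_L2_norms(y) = [5.17, 5.74, 1.68]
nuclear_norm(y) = 11.44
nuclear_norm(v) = 38.68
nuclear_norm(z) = 11.22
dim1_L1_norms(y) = [8.07, 7.03, 2.45]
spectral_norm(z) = 5.00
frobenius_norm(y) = 7.90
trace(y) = 4.06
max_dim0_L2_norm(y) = 5.99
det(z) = 48.25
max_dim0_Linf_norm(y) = 5.56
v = y @ z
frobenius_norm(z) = 6.66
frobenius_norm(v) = 26.00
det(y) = -18.45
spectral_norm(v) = 21.63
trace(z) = -2.60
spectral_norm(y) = 6.82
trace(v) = 5.16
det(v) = -890.93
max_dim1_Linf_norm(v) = 15.56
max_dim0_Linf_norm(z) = 4.84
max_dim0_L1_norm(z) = 6.26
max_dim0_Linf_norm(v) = 15.56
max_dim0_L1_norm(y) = 8.7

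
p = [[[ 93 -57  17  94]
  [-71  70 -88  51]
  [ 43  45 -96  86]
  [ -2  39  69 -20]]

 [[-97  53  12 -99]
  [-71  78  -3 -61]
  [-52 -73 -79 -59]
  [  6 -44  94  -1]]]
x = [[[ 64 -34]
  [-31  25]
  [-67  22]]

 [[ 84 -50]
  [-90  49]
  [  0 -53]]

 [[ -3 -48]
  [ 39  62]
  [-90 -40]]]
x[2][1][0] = 39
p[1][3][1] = -44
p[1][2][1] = -73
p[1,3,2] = 94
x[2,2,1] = -40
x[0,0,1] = -34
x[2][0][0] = -3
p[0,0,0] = 93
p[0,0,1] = -57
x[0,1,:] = [-31, 25]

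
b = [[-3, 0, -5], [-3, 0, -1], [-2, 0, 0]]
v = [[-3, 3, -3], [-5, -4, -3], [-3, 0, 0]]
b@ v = [[24, -9, 9], [12, -9, 9], [6, -6, 6]]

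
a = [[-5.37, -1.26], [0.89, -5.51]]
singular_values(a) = [5.74, 5.35]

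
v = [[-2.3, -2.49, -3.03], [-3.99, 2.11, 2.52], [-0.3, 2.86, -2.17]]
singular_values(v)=[5.35, 4.36, 3.56]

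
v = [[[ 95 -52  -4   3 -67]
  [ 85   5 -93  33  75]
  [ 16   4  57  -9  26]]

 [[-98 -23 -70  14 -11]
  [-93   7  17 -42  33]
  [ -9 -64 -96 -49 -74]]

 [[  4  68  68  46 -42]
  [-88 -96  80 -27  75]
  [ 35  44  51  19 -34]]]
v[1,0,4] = -11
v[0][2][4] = 26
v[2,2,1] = 44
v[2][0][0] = 4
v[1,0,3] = 14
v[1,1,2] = 17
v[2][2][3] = 19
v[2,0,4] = -42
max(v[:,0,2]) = 68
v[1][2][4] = -74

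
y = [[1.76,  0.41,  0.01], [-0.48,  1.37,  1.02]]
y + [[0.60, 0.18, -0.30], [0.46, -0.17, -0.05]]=[[2.36,0.59,-0.29], [-0.02,1.20,0.97]]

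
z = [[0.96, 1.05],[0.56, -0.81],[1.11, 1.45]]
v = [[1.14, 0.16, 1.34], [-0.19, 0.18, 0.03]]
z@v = [[0.89,0.34,1.32], [0.79,-0.06,0.73], [0.99,0.44,1.53]]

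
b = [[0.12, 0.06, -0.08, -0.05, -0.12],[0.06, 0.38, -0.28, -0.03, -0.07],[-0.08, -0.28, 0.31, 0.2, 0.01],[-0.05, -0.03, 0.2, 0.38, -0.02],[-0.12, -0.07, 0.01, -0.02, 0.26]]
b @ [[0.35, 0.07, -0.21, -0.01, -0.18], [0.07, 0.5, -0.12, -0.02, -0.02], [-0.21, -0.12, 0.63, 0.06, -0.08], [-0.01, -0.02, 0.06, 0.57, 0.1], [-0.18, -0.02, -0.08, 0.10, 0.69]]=[[0.09, 0.05, -0.08, -0.05, -0.1],[0.12, 0.23, -0.23, -0.05, -0.05],[-0.12, -0.19, 0.26, 0.14, 0.02],[-0.06, -0.05, 0.16, 0.23, 0.02],[-0.1, -0.05, 0.02, 0.02, 0.20]]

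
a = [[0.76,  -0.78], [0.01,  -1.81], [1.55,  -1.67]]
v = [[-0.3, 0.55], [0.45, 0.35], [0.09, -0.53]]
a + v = [[0.46,-0.23], [0.46,-1.46], [1.64,-2.20]]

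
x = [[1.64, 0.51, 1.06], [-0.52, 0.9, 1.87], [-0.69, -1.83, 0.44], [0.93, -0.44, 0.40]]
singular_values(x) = [2.62, 1.96, 1.78]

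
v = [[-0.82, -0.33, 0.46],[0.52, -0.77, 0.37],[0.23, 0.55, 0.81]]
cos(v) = [[0.69, -0.35, 0.06], [0.34, 0.68, -0.11], [-0.12, 0.03, 0.55]]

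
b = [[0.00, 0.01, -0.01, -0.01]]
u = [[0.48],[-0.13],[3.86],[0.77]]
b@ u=[[-0.05]]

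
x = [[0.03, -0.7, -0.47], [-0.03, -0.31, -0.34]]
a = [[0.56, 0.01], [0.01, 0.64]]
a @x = [[0.02, -0.40, -0.27], [-0.02, -0.21, -0.22]]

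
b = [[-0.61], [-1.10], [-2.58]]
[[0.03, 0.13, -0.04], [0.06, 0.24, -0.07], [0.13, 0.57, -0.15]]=b@[[-0.05, -0.22, 0.06]]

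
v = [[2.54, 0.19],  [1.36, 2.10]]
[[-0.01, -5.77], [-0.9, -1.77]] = v@[[0.03, -2.32], [-0.45, 0.66]]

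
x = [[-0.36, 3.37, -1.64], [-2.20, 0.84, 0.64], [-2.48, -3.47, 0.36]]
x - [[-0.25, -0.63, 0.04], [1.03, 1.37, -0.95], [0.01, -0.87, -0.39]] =[[-0.11, 4.0, -1.68], [-3.23, -0.53, 1.59], [-2.49, -2.60, 0.75]]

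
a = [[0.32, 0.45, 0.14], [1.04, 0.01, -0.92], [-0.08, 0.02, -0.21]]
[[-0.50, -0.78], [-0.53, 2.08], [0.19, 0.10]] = a@[[-0.99,1.06], [-0.23,-2.15], [-0.55,-1.09]]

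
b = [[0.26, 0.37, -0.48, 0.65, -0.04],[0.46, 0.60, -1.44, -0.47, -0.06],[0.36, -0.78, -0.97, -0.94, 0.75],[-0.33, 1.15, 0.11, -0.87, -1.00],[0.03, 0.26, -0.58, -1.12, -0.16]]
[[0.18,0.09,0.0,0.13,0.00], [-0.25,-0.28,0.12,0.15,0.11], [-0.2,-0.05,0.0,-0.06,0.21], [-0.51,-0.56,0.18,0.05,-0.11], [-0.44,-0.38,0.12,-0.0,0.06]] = b @ [[-0.04,  -0.18,  0.03,  0.14,  0.04], [-0.12,  -0.27,  0.02,  0.07,  -0.03], [-0.01,  -0.08,  -0.04,  -0.05,  -0.07], [0.36,  0.31,  -0.06,  0.06,  -0.04], [0.07,  0.03,  -0.12,  -0.07,  0.09]]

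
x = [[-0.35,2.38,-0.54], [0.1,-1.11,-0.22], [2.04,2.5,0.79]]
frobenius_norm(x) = 4.29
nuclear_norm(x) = 6.04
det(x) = -2.50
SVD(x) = [[0.52, 0.79, 0.33],[-0.26, -0.22, 0.94],[0.82, -0.57, 0.09]] @ diag([3.8677215724842804, 1.821982305455377, 0.35469749977584586]) @ [[0.38, 0.92, 0.11], [-0.8, 0.38, -0.46], [0.46, -0.08, -0.88]]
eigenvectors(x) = [[0.10-0.44j, 0.10+0.44j, (0.85+0j)], [(0.07-0.08j), (0.07+0.08j), -0.45+0.00j], [(-0.88+0j), -0.88-0.00j, -0.27+0.00j]]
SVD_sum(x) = [[0.75, 1.84, 0.22], [-0.38, -0.93, -0.11], [1.19, 2.9, 0.34]] + [[-1.16, 0.55, -0.65], [0.33, -0.16, 0.18], [0.84, -0.40, 0.47]] + [[0.05, -0.01, -0.1], [0.15, -0.03, -0.29], [0.01, -0.00, -0.03]]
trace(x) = -0.67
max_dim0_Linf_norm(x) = 2.5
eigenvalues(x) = [(0.38+1.26j), (0.38-1.26j), (-1.43+0j)]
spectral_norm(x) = 3.87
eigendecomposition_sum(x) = [[0.01+0.51j,(0.22+0.87j),-0.32+0.15j], [-0.05+0.11j,-0.04+0.21j,-0.08-0.00j], [(0.96-0.23j),(1.56-0.78j),0.41+0.55j]] + [[(0.01-0.51j), (0.22-0.87j), -0.32-0.15j], [(-0.05-0.11j), (-0.04-0.21j), (-0.08+0j)], [(0.96+0.23j), (1.56+0.78j), 0.41-0.55j]] + [[(-0.37+0j), (1.95+0j), (0.1+0j)], [(0.2-0j), (-1.03-0j), (-0.05-0j)], [0.12-0.00j, (-0.63-0j), -0.03-0.00j]]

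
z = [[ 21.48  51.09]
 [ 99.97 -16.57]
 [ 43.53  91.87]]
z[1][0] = 99.97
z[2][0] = 43.53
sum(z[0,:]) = 72.57000000000001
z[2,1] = 91.87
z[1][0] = 99.97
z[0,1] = 51.09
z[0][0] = 21.48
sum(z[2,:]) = 135.4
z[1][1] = -16.57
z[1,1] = -16.57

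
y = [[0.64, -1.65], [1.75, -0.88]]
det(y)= 2.324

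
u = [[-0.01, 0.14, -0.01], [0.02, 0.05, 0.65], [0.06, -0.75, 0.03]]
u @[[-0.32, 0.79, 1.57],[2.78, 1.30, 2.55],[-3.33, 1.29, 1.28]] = [[0.43, 0.16, 0.33],  [-2.03, 0.92, 0.99],  [-2.2, -0.89, -1.78]]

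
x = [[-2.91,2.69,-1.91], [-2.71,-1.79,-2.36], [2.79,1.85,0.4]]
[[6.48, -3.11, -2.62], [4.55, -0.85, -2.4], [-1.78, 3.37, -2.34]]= x @ [[-0.79,1.59,-0.96],[0.54,-0.31,-0.33],[-1.43,-1.23,2.37]]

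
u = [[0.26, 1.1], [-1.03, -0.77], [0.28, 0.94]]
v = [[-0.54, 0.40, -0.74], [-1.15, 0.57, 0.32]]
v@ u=[[-0.76, -1.60],[-0.8, -1.40]]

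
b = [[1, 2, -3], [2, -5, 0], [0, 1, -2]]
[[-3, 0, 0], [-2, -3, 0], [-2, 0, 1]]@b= [[-3, -6, 9], [-8, 11, 6], [-2, -3, 4]]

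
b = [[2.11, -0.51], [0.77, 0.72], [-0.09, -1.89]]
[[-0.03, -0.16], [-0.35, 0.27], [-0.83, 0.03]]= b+[[-2.14, 0.35], [-1.12, -0.45], [-0.74, 1.92]]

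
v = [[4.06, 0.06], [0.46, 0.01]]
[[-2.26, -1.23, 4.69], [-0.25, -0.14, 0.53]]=v @ [[-0.57,  -0.32,  1.16], [0.85,  1.11,  -0.34]]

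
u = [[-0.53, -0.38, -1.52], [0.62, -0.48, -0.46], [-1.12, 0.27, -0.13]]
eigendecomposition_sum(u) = [[-0.91, -0.08, -0.95],[0.20, 0.02, 0.21],[-0.72, -0.06, -0.74]] + [[0.37, -0.24, -0.54], [0.34, -0.22, -0.5], [-0.38, 0.25, 0.56]] + [[0.02, -0.06, -0.04],[0.07, -0.27, -0.17],[-0.02, 0.08, 0.05]]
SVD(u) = [[-0.94, -0.17, -0.30], [-0.12, -0.65, 0.75], [-0.32, 0.74, 0.59]] @ diag([1.7452793374980924, 1.3602573692498234, 0.09999961751811273]) @ [[0.45, 0.19, 0.87], [-0.84, 0.42, 0.34], [-0.31, -0.89, 0.35]]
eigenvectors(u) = [[-0.78, 0.58, 0.21],[0.17, 0.54, 0.94],[-0.61, -0.61, -0.28]]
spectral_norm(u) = 1.75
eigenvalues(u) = [-1.64, 0.7, -0.21]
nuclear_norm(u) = 3.21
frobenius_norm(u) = 2.22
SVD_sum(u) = [[-0.74, -0.31, -1.43], [-0.1, -0.04, -0.19], [-0.26, -0.11, -0.49]] + [[0.2, -0.10, -0.08], [0.74, -0.37, -0.3], [-0.85, 0.43, 0.34]] + [[0.01, 0.03, -0.01], [-0.02, -0.07, 0.03], [-0.02, -0.05, 0.02]]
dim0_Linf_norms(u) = [1.12, 0.48, 1.52]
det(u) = 0.24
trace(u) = -1.14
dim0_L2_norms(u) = [1.39, 0.67, 1.59]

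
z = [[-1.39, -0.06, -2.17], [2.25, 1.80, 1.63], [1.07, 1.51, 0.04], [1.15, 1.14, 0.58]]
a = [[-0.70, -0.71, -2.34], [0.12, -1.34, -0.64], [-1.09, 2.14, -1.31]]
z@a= [[3.33, -3.58, 6.13], [-3.14, -0.52, -8.55], [-0.61, -2.70, -3.52], [-1.30, -1.1, -4.18]]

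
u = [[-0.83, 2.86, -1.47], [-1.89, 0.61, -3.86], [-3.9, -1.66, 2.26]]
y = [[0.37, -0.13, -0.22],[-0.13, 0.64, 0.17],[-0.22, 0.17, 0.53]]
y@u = [[0.8, 1.34, -0.54],[-1.76, -0.26, -1.90],[-2.21, -1.41, 0.86]]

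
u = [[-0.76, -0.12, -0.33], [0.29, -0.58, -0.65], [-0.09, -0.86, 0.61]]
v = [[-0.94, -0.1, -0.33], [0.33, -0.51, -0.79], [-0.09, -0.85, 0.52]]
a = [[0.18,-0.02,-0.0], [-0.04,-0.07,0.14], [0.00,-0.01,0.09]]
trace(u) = -0.73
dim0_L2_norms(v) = [1.0, 1.0, 1.0]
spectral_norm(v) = 1.00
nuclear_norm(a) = 0.39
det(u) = 0.81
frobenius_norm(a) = 0.26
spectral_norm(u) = 1.07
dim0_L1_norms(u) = [1.14, 1.56, 1.59]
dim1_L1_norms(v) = [1.37, 1.63, 1.46]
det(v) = 1.00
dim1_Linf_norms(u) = [0.76, 0.65, 0.86]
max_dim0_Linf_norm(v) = 0.94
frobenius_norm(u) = 1.63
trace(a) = 0.20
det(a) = -0.00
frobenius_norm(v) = 1.73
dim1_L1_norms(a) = [0.2, 0.25, 0.1]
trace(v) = -0.93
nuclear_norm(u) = 2.81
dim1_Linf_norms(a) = [0.18, 0.14, 0.09]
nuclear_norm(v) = 3.00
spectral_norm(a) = 0.20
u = a + v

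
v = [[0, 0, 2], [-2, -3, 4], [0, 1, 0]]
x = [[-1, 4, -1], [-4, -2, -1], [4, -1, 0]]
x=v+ [[-1, 4, -3], [-2, 1, -5], [4, -2, 0]]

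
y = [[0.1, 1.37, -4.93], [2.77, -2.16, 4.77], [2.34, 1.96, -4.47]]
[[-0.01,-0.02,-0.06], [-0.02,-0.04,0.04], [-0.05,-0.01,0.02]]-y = [[-0.11, -1.39, 4.87], [-2.79, 2.12, -4.73], [-2.39, -1.97, 4.49]]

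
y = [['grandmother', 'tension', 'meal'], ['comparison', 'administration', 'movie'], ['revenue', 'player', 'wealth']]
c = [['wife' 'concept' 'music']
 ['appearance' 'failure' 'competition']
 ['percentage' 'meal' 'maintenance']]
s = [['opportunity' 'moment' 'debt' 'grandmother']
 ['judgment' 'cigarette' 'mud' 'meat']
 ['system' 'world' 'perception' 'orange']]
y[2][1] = 'player'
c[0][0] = 'wife'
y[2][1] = 'player'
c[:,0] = ['wife', 'appearance', 'percentage']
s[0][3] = 'grandmother'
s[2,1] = 'world'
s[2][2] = 'perception'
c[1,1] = 'failure'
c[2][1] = 'meal'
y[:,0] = ['grandmother', 'comparison', 'revenue']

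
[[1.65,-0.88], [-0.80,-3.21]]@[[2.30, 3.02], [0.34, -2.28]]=[[3.50, 6.99], [-2.93, 4.9]]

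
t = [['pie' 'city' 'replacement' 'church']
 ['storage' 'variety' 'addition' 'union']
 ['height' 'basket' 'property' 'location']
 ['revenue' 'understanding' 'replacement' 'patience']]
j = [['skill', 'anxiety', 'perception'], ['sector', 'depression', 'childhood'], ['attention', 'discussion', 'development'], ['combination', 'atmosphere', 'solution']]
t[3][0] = 'revenue'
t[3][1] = 'understanding'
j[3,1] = 'atmosphere'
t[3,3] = 'patience'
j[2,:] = ['attention', 'discussion', 'development']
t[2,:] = ['height', 'basket', 'property', 'location']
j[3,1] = 'atmosphere'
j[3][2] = 'solution'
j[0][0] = 'skill'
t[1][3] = 'union'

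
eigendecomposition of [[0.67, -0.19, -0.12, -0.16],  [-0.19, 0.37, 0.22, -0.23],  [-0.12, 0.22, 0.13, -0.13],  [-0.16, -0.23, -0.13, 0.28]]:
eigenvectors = [[0.8, -0.47, -0.34, -0.15],[-0.51, -0.5, -0.22, -0.67],[-0.31, -0.28, -0.63, 0.66],[0.05, 0.67, -0.67, -0.33]]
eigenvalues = [0.83, 0.62, 0.0, -0.0]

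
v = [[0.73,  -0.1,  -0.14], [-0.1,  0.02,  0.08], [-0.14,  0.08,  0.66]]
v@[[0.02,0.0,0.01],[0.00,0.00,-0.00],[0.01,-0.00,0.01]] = [[0.01, 0.0, 0.01],[-0.00, 0.00, -0.0],[0.00, 0.0, 0.01]]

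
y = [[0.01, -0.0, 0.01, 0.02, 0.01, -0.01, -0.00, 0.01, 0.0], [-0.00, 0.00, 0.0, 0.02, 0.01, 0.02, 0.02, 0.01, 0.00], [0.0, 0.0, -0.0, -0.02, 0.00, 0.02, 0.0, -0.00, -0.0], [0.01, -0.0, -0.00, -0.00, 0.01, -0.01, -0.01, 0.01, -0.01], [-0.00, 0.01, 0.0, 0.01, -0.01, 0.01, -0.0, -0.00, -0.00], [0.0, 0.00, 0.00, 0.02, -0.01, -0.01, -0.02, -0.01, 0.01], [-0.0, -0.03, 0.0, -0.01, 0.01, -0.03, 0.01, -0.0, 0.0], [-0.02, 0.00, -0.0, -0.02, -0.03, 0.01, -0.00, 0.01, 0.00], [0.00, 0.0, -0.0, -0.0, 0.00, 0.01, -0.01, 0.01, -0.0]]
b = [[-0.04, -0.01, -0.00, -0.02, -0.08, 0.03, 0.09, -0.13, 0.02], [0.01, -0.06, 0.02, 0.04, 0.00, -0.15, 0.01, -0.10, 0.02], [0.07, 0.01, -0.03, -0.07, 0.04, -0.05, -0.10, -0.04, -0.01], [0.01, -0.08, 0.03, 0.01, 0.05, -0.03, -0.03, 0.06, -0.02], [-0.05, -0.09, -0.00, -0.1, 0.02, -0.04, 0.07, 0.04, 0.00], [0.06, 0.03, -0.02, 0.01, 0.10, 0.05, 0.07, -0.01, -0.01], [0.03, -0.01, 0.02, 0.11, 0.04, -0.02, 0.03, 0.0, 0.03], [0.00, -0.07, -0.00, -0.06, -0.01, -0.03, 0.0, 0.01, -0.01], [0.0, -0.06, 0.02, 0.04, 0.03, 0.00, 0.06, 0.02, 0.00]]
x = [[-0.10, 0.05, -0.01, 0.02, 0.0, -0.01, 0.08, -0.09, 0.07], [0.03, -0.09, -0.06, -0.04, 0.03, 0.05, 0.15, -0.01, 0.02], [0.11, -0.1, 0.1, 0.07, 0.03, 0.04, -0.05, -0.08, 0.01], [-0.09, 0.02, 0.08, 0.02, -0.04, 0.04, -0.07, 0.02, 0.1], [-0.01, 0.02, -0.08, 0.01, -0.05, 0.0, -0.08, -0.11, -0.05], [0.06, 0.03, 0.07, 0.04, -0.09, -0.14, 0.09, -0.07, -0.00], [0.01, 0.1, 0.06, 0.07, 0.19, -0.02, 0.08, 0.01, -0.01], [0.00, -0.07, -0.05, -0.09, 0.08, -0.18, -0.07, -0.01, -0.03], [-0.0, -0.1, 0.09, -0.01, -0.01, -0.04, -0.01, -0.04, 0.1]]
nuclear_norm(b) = 1.09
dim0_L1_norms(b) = [0.27, 0.42, 0.14, 0.46, 0.37, 0.4, 0.46, 0.41, 0.12]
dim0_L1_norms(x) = [0.41, 0.58, 0.6, 0.37, 0.52, 0.52, 0.68, 0.44, 0.39]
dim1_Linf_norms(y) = [0.02, 0.02, 0.02, 0.01, 0.01, 0.02, 0.03, 0.03, 0.01]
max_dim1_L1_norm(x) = 0.59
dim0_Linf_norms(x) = [0.11, 0.1, 0.1, 0.09, 0.19, 0.18, 0.15, 0.11, 0.1]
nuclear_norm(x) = 1.64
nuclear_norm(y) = 0.23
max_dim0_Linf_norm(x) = 0.19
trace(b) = -0.01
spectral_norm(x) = 0.28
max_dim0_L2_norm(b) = 0.19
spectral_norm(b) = 0.23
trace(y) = 0.01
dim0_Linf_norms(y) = [0.02, 0.03, 0.01, 0.02, 0.03, 0.03, 0.02, 0.01, 0.01]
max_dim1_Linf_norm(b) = 0.15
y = x @ b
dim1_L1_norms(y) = [0.07, 0.08, 0.04, 0.06, 0.04, 0.08, 0.09, 0.09, 0.03]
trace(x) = -0.09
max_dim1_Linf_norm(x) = 0.19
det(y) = 0.00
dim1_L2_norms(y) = [0.03, 0.04, 0.03, 0.02, 0.02, 0.03, 0.05, 0.04, 0.02]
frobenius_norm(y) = 0.10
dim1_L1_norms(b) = [0.42, 0.41, 0.42, 0.32, 0.41, 0.36, 0.29, 0.19, 0.23]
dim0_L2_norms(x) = [0.19, 0.22, 0.21, 0.15, 0.24, 0.24, 0.25, 0.18, 0.17]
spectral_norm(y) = 0.06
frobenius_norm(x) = 0.63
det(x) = -0.00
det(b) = 0.00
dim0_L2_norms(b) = [0.12, 0.17, 0.06, 0.19, 0.15, 0.18, 0.18, 0.19, 0.05]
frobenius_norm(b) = 0.45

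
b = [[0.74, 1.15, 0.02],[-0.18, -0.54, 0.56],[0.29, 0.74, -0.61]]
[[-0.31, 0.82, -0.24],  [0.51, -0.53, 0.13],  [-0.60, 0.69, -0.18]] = b@[[0.00,  0.15,  -0.39], [-0.28,  0.62,  0.04], [0.64,  -0.3,  0.15]]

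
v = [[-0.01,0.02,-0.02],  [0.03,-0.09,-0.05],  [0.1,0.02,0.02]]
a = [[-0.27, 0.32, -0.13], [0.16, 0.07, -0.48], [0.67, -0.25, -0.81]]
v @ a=[[-0.01, 0.0, 0.01],[-0.06, 0.02, 0.08],[-0.01, 0.03, -0.04]]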